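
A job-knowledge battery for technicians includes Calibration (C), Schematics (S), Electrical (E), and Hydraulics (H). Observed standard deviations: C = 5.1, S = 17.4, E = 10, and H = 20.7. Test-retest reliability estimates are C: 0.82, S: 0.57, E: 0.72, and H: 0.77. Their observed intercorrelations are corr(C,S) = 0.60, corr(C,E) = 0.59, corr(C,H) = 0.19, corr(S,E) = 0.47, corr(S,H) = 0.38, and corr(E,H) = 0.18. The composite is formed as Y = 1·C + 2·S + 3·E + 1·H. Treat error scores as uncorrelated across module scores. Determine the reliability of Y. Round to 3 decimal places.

Var(Y) = 5.1² + 2²·17.4² + 3²·10² + 20.7² + 2·[2·5.1·17.4·0.60 + 3·5.1·10·0.59 + 5.1·20.7·0.19 + 6·17.4·10·0.47 + 2·17.4·20.7·0.38 + 3·10·20.7·0.18] = 2565.54 + 2186.03 = 4751.57.
Because errors are independent across components, Cov(Tᵢ,Tⱼ) = Cov(Xᵢ,Xⱼ); the off-diagonal part of the true-score variance is the same as above.
True-score variance = [5.1²·0.82 + 2²·17.4²·0.57 + 3²·10²·0.72 + 20.7²·0.77] + 2186.03 = 1689.56 + 2186.03 = 3875.58.
Reliability = 3875.58 / 4751.57 = 0.816.

0.816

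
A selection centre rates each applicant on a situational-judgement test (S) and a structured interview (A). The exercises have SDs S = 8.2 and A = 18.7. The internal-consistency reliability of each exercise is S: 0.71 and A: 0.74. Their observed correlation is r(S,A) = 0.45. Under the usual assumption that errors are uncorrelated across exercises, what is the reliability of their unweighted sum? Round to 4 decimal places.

0.8010

Var(S+A) = 8.2² + 18.7² + 2·[8.2·18.7·0.45] = 416.93 + 138.006 = 554.936.
Because errors are independent across components, Cov(Tᵢ,Tⱼ) = Cov(Xᵢ,Xⱼ); the off-diagonal part of the true-score variance is the same as above.
True-score variance = [8.2²·0.71 + 18.7²·0.74] + 138.006 = 306.511 + 138.006 = 444.517.
Reliability = 444.517 / 554.936 = 0.8010.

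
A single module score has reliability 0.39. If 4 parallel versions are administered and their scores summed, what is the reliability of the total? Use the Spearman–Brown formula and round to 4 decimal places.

0.7189

ρ_k = kρ / (1 + (k−1)ρ) = 4·0.39 / (1 + 3·0.39) = 1.560 / 2.170 = 0.7189.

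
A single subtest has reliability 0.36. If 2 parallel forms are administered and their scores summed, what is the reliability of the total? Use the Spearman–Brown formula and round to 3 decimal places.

0.529

ρ_k = kρ / (1 + (k−1)ρ) = 2·0.36 / (1 + 1·0.36) = 0.720 / 1.360 = 0.529.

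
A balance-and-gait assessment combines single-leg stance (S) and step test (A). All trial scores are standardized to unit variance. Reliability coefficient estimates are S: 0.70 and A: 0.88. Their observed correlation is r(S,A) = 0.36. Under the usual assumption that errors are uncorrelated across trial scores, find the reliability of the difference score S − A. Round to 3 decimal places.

0.672

Var(S−A) = 1 + 1 − 2·0.36 = 2 − 0.72 = 1.28.
Under uncorrelated errors the observed covariances equal the true-score covariances, so only the own-variance terms attenuate.
True-score variance = [0.70 + 0.88] − 0.72 = 1.58 − 0.72 = 0.86.
Reliability = 0.86 / 1.28 = 0.672.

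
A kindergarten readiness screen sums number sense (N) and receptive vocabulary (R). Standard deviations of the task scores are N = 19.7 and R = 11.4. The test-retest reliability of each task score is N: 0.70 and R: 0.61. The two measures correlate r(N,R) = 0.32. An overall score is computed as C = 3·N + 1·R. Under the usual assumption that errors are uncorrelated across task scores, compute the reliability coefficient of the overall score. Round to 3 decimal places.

0.729

Var(C) = 3²·19.7² + 11.4² + 2·[3·19.7·11.4·0.32] = 3622.77 + 431.194 = 4053.96.
With uncorrelated errors the cross-covariances are all true-score covariance, so they carry over unchanged; only the diagonal terms shrink to ρᵢσᵢ².
True-score variance = [3²·19.7²·0.70 + 11.4²·0.61] + 431.194 = 2524.24 + 431.194 = 2955.44.
Reliability = 2955.44 / 4053.96 = 0.729.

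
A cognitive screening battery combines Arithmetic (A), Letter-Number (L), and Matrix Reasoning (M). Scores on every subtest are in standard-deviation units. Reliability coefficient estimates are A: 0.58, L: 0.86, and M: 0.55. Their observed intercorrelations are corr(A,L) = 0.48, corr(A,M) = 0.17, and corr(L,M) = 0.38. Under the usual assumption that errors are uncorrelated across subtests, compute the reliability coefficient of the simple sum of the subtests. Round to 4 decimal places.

0.8004

Var(A+L+M) = 3 + 2·[0.48 + 0.17 + 0.38] = 3 + 2.06 = 5.06.
Because errors are independent across components, Cov(Tᵢ,Tⱼ) = Cov(Xᵢ,Xⱼ); the off-diagonal part of the true-score variance is the same as above.
True-score variance = [0.58 + 0.86 + 0.55] + 2.06 = 1.99 + 2.06 = 4.05.
Reliability = 4.05 / 5.06 = 0.8004.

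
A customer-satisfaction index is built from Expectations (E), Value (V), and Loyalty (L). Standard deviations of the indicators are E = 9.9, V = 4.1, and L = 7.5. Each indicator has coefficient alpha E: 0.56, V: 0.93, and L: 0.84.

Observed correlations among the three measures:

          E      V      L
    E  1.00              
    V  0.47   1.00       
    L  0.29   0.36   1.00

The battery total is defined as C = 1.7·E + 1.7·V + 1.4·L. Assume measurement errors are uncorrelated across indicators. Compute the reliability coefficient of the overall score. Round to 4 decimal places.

0.7941

Var(C) = 1.7²·9.9² + 1.7²·4.1² + 1.4²·7.5² + 2·[2.89·9.9·4.1·0.47 + 2.38·9.9·7.5·0.29 + 2.38·4.1·7.5·0.36] = 442.08 + 265.455 = 707.534.
Because errors are independent across components, Cov(Tᵢ,Tⱼ) = Cov(Xᵢ,Xⱼ); the off-diagonal part of the true-score variance is the same as above.
True-score variance = [1.7²·9.9²·0.56 + 1.7²·4.1²·0.93 + 1.4²·7.5²·0.84] + 265.455 = 296.41 + 265.455 = 561.864.
Reliability = 561.864 / 707.534 = 0.7941.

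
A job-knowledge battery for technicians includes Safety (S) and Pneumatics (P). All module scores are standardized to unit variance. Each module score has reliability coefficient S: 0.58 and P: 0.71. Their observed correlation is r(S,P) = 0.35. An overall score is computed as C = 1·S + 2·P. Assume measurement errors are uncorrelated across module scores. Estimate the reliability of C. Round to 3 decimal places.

Var(C) = 1 + 2² + 2·[2·0.35] = 5 + 1.4 = 6.4.
Because errors are independent across components, Cov(Tᵢ,Tⱼ) = Cov(Xᵢ,Xⱼ); the off-diagonal part of the true-score variance is the same as above.
True-score variance = [0.58 + 2²·0.71] + 1.4 = 3.42 + 1.4 = 4.82.
Reliability = 4.82 / 6.4 = 0.753.

0.753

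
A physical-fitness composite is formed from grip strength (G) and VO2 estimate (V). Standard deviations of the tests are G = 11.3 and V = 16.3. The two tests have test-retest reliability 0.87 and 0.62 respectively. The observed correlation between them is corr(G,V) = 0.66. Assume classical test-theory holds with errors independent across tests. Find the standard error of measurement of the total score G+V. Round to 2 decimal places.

Var(total) = 393.38 + 243.131 = 636.511.
True-score variance = 275.818 + 243.131 = 518.949, so reliability = 0.8153.
Error variance = 636.511 − 518.949 = 117.562; SEM = √117.562 = 10.84.

10.84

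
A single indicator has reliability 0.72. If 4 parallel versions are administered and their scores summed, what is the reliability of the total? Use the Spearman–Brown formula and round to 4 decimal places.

0.9114

ρ_k = kρ / (1 + (k−1)ρ) = 4·0.72 / (1 + 3·0.72) = 2.880 / 3.160 = 0.9114.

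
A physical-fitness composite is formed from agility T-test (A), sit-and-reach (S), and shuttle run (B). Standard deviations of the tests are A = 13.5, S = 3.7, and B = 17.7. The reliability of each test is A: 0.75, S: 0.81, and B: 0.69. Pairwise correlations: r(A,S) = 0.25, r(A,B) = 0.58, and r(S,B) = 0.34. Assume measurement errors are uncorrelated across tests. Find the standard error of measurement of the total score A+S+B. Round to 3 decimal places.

12.053

Var(total) = 509.23 + 346.69 = 855.92.
True-score variance = 363.946 + 346.69 = 710.637, so reliability = 0.8303.
Error variance = 855.92 − 710.637 = 145.284; SEM = √145.284 = 12.053.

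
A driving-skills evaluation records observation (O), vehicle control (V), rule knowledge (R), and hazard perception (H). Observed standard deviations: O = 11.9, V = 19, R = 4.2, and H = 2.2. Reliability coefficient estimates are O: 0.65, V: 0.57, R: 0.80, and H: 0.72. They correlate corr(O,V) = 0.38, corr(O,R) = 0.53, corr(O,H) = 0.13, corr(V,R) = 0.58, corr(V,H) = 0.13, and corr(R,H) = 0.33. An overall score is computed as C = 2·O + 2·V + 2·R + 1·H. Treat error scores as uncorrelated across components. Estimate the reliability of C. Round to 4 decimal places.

Var(C) = 2²·11.9² + 2²·19² + 2²·4.2² + 2.2² + 2·[4·11.9·19·0.38 + 4·11.9·4.2·0.53 + 2·11.9·2.2·0.13 + 4·19·4.2·0.58 + 2·19·2.2·0.13 + 2·4.2·2.2·0.33] = 2085.84 + 1317.08 = 3402.92.
Because errors are independent across components, Cov(Tᵢ,Tⱼ) = Cov(Xᵢ,Xⱼ); the off-diagonal part of the true-score variance is the same as above.
True-score variance = [2²·11.9²·0.65 + 2²·19²·0.57 + 2²·4.2²·0.80 + 2.2²·0.72] + 1317.08 = 1251.2 + 1317.08 = 2568.28.
Reliability = 2568.28 / 3402.92 = 0.7547.

0.7547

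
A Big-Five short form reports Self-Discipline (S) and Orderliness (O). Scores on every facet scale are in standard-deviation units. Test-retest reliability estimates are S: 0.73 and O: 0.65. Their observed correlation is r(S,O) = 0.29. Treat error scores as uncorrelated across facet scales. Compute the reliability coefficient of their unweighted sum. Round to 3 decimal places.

0.760

Var(S+O) = 2 + 2·[0.29] = 2 + 0.58 = 2.58.
Because errors are independent across components, Cov(Tᵢ,Tⱼ) = Cov(Xᵢ,Xⱼ); the off-diagonal part of the true-score variance is the same as above.
True-score variance = [0.73 + 0.65] + 0.58 = 1.38 + 0.58 = 1.96.
Reliability = 1.96 / 2.58 = 0.760.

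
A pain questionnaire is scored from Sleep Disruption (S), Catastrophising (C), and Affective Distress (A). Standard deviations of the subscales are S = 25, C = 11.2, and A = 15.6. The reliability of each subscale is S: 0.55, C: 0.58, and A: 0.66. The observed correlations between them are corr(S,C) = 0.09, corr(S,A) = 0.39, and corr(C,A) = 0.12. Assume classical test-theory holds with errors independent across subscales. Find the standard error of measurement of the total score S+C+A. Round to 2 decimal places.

Var(total) = 993.8 + 396.533 = 1390.33.
True-score variance = 577.123 + 396.533 = 973.656, so reliability = 0.7003.
Error variance = 1390.33 − 973.656 = 416.677; SEM = √416.677 = 20.41.

20.41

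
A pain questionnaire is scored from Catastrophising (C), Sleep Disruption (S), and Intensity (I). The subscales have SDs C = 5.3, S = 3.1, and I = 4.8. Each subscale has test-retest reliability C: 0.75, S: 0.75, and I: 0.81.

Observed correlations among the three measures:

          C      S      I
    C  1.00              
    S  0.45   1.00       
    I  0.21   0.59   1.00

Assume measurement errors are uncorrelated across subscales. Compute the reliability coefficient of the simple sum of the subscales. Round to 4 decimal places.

Var(C+S+I) = 5.3² + 3.1² + 4.8² + 2·[5.3·3.1·0.45 + 5.3·4.8·0.21 + 3.1·4.8·0.59] = 60.74 + 43.0302 = 103.77.
Under uncorrelated errors the observed covariances equal the true-score covariances, so only the own-variance terms attenuate.
True-score variance = [5.3²·0.75 + 3.1²·0.75 + 4.8²·0.81] + 43.0302 = 46.9374 + 43.0302 = 89.9676.
Reliability = 89.9676 / 103.77 = 0.8670.

0.8670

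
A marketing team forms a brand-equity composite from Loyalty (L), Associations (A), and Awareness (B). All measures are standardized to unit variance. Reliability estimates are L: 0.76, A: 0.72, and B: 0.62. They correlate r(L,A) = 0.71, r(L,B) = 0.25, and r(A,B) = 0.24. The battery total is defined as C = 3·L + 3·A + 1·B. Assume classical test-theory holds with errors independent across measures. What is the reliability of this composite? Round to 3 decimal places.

Var(C) = 3² + 3² + 1 + 2·[9·0.71 + 3·0.25 + 3·0.24] = 19 + 15.72 = 34.72.
With uncorrelated errors the cross-covariances are all true-score covariance, so they carry over unchanged; only the diagonal terms shrink to ρᵢσᵢ².
True-score variance = [3²·0.76 + 3²·0.72 + 0.62] + 15.72 = 13.94 + 15.72 = 29.66.
Reliability = 29.66 / 34.72 = 0.854.

0.854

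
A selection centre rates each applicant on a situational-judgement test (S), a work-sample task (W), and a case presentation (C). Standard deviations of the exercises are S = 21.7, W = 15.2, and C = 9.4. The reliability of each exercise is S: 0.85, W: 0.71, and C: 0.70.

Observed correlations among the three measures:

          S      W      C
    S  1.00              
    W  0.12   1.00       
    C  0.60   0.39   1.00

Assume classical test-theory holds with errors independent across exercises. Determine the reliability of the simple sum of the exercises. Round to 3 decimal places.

Var(S+W+C) = 21.7² + 15.2² + 9.4² + 2·[21.7·15.2·0.12 + 21.7·9.4·0.60 + 15.2·9.4·0.39] = 790.29 + 435.384 = 1225.67.
Under uncorrelated errors the observed covariances equal the true-score covariances, so only the own-variance terms attenuate.
True-score variance = [21.7²·0.85 + 15.2²·0.71 + 9.4²·0.70] + 435.384 = 626.147 + 435.384 = 1061.53.
Reliability = 1061.53 / 1225.67 = 0.866.

0.866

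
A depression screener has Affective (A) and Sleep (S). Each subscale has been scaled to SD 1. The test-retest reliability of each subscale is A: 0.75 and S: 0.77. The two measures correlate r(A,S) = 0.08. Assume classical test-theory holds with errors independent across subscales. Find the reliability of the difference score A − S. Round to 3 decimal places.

Var(A−S) = 1 + 1 − 2·0.08 = 2 − 0.16 = 1.84.
Under uncorrelated errors the observed covariances equal the true-score covariances, so only the own-variance terms attenuate.
True-score variance = [0.75 + 0.77] − 0.16 = 1.52 − 0.16 = 1.36.
Reliability = 1.36 / 1.84 = 0.739.

0.739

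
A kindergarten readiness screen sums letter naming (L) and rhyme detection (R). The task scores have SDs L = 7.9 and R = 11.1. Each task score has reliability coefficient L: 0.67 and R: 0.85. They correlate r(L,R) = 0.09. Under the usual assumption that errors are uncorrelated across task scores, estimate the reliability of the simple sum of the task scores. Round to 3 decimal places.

Var(L+R) = 7.9² + 11.1² + 2·[7.9·11.1·0.09] = 185.62 + 15.7842 = 201.404.
With uncorrelated errors the cross-covariances are all true-score covariance, so they carry over unchanged; only the diagonal terms shrink to ρᵢσᵢ².
True-score variance = [7.9²·0.67 + 11.1²·0.85] + 15.7842 = 146.543 + 15.7842 = 162.327.
Reliability = 162.327 / 201.404 = 0.806.

0.806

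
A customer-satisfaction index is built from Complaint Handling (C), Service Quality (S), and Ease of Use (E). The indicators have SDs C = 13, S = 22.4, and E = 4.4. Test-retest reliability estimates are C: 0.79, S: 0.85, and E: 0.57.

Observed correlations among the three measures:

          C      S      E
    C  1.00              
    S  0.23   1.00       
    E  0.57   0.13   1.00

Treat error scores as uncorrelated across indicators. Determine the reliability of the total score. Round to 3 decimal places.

Var(C+S+E) = 13² + 22.4² + 4.4² + 2·[13·22.4·0.23 + 13·4.4·0.57 + 22.4·4.4·0.13] = 690.12 + 224.786 = 914.906.
Because errors are independent across components, Cov(Tᵢ,Tⱼ) = Cov(Xᵢ,Xⱼ); the off-diagonal part of the true-score variance is the same as above.
True-score variance = [13²·0.79 + 22.4²·0.85 + 4.4²·0.57] + 224.786 = 571.041 + 224.786 = 795.827.
Reliability = 795.827 / 914.906 = 0.870.

0.870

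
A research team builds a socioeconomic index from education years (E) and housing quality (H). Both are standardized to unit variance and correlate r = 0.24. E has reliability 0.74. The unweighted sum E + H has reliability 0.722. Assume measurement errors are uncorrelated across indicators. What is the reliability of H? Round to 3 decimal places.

0.571

Var(E+H) = 2 + 2·0.24 = 2.480.
True-score variance = ρ_E + ρ_H + 2·0.24, so 0.722 = (0.74 + ρ_H + 0.48) / 2.480.
ρ_H = 0.722·2.480 − 0.74 − 0.48 = 0.571.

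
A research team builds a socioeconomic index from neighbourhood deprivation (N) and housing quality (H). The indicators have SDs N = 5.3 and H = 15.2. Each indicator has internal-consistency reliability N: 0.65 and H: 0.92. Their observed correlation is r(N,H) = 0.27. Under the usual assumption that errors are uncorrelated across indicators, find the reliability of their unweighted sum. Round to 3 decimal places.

Var(N+H) = 5.3² + 15.2² + 2·[5.3·15.2·0.27] = 259.13 + 43.5024 = 302.632.
Under uncorrelated errors the observed covariances equal the true-score covariances, so only the own-variance terms attenuate.
True-score variance = [5.3²·0.65 + 15.2²·0.92] + 43.5024 = 230.815 + 43.5024 = 274.318.
Reliability = 274.318 / 302.632 = 0.906.

0.906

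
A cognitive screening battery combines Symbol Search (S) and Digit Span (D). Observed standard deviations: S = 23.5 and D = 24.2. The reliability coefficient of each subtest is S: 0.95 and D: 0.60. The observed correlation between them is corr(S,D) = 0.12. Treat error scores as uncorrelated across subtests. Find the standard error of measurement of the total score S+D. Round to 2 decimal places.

Var(total) = 1137.89 + 136.488 = 1274.38.
True-score variance = 876.021 + 136.488 = 1012.51, so reliability = 0.7945.
Error variance = 1274.38 − 1012.51 = 261.869; SEM = √261.869 = 16.18.

16.18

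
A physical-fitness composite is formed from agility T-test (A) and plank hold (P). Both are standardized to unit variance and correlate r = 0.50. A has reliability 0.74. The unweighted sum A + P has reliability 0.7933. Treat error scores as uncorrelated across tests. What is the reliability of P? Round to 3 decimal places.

0.640

Var(A+P) = 2 + 2·0.50 = 3.000.
True-score variance = ρ_A + ρ_P + 2·0.50, so 0.7933 = (0.74 + ρ_P + 1.00) / 3.000.
ρ_P = 0.7933·3.000 − 0.74 − 1.00 = 0.640.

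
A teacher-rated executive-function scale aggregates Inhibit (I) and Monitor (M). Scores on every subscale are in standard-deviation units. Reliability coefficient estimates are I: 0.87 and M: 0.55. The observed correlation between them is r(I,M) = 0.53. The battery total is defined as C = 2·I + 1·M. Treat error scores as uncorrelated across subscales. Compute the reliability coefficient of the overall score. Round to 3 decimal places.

0.864

Var(C) = 2² + 1 + 2·[2·0.53] = 5 + 2.12 = 7.12.
With uncorrelated errors the cross-covariances are all true-score covariance, so they carry over unchanged; only the diagonal terms shrink to ρᵢσᵢ².
True-score variance = [2²·0.87 + 0.55] + 2.12 = 4.03 + 2.12 = 6.15.
Reliability = 6.15 / 7.12 = 0.864.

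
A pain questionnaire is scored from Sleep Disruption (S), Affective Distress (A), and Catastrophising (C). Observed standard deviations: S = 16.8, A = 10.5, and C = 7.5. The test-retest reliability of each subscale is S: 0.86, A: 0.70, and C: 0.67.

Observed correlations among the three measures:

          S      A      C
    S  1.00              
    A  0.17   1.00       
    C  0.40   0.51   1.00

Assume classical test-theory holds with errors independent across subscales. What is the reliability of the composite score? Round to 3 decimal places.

0.868

Var(S+A+C) = 16.8² + 10.5² + 7.5² + 2·[16.8·10.5·0.17 + 16.8·7.5·0.40 + 10.5·7.5·0.51] = 448.74 + 241.101 = 689.841.
With uncorrelated errors the cross-covariances are all true-score covariance, so they carry over unchanged; only the diagonal terms shrink to ρᵢσᵢ².
True-score variance = [16.8²·0.86 + 10.5²·0.70 + 7.5²·0.67] + 241.101 = 357.589 + 241.101 = 598.69.
Reliability = 598.69 / 689.841 = 0.868.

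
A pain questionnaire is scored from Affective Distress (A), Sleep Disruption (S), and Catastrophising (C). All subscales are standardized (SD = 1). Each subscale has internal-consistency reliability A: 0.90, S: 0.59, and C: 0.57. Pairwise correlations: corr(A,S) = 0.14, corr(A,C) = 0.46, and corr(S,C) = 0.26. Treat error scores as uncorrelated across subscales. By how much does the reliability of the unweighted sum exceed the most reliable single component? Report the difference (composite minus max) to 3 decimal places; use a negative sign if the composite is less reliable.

Var(sum) = 3 + 1.72 = 4.72; true-score variance = 2.06 + 1.72 = 3.78; composite reliability = 0.8008.
Max component reliability = 0.9000.
Difference = 0.8008 − 0.9000 = -0.099.

-0.099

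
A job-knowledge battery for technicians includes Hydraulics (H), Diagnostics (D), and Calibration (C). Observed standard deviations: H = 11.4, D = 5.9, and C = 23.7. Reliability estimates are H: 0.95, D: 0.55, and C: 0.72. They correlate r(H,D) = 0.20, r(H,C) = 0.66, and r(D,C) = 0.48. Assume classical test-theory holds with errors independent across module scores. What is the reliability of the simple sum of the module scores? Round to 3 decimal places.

0.856

Var(H+D+C) = 11.4² + 5.9² + 23.7² + 2·[11.4·5.9·0.20 + 11.4·23.7·0.66 + 5.9·23.7·0.48] = 726.46 + 517.778 = 1244.24.
Under uncorrelated errors the observed covariances equal the true-score covariances, so only the own-variance terms attenuate.
True-score variance = [11.4²·0.95 + 5.9²·0.55 + 23.7²·0.72] + 517.778 = 547.024 + 517.778 = 1064.8.
Reliability = 1064.8 / 1244.24 = 0.856.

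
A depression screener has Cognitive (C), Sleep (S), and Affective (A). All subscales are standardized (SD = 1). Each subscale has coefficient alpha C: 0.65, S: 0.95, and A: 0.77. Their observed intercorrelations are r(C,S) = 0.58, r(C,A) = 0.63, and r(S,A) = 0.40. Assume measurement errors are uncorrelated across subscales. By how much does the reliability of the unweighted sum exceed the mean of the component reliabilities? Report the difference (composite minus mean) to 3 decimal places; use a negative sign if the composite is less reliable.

0.109

Var(sum) = 3 + 3.22 = 6.22; true-score variance = 2.37 + 3.22 = 5.59; composite reliability = 0.8987.
Mean component reliability = 0.7900.
Difference = 0.8987 − 0.7900 = 0.109.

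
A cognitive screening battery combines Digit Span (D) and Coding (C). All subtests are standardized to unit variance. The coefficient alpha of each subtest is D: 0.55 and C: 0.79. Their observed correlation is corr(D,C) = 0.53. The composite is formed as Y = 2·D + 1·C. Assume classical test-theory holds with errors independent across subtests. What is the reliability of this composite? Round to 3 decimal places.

Var(Y) = 2² + 1 + 2·[2·0.53] = 5 + 2.12 = 7.12.
Under uncorrelated errors the observed covariances equal the true-score covariances, so only the own-variance terms attenuate.
True-score variance = [2²·0.55 + 0.79] + 2.12 = 2.99 + 2.12 = 5.11.
Reliability = 5.11 / 7.12 = 0.718.

0.718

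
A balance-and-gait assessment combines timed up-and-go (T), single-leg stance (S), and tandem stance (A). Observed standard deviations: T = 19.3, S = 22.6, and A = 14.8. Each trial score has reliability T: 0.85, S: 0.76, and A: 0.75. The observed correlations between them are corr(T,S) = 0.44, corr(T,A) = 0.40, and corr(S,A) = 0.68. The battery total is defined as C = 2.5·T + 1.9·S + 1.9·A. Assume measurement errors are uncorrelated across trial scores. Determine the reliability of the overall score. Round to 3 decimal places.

Var(C) = 2.5²·19.3² + 1.9²·22.6² + 1.9²·14.8² + 2·[4.75·19.3·22.6·0.44 + 4.75·19.3·14.8·0.40 + 3.61·22.6·14.8·0.68] = 4962.64 + 4550.83 = 9513.47.
Under uncorrelated errors the observed covariances equal the true-score covariances, so only the own-variance terms attenuate.
True-score variance = [2.5²·19.3²·0.85 + 1.9²·22.6²·0.76 + 1.9²·14.8²·0.75] + 4550.83 = 3973.23 + 4550.83 = 8524.05.
Reliability = 8524.05 / 9513.47 = 0.896.

0.896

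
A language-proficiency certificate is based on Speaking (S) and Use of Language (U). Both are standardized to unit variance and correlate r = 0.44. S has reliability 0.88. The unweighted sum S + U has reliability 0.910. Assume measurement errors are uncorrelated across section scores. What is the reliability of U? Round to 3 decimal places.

0.861

Var(S+U) = 2 + 2·0.44 = 2.880.
True-score variance = ρ_S + ρ_U + 2·0.44, so 0.910 = (0.88 + ρ_U + 0.88) / 2.880.
ρ_U = 0.910·2.880 − 0.88 − 0.88 = 0.861.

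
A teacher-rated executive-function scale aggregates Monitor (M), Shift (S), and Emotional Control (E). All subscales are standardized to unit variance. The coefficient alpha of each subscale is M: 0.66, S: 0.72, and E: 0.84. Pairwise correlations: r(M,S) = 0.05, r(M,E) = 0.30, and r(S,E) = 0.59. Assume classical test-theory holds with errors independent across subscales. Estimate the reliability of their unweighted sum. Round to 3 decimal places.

Var(M+S+E) = 3 + 2·[0.05 + 0.30 + 0.59] = 3 + 1.88 = 4.88.
With uncorrelated errors the cross-covariances are all true-score covariance, so they carry over unchanged; only the diagonal terms shrink to ρᵢσᵢ².
True-score variance = [0.66 + 0.72 + 0.84] + 1.88 = 2.22 + 1.88 = 4.1.
Reliability = 4.1 / 4.88 = 0.840.

0.840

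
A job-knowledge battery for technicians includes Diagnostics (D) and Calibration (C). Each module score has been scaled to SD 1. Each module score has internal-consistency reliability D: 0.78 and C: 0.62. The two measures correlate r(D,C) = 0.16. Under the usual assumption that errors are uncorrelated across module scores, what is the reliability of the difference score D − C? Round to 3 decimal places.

0.643

Var(D−C) = 1 + 1 − 2·0.16 = 2 − 0.32 = 1.68.
With uncorrelated errors the cross-covariances are all true-score covariance, so they carry over unchanged; only the diagonal terms shrink to ρᵢσᵢ².
True-score variance = [0.78 + 0.62] − 0.32 = 1.4 − 0.32 = 1.08.
Reliability = 1.08 / 1.68 = 0.643.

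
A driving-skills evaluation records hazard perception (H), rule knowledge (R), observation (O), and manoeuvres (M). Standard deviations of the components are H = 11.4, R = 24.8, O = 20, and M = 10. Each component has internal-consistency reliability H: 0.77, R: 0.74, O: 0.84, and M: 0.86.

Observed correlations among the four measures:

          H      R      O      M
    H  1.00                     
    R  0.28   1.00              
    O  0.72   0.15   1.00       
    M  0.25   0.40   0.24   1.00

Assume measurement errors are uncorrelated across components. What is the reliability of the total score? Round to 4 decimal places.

0.8800

Var(H+R+O+M) = 11.4² + 24.8² + 20² + 10² + 2·[11.4·24.8·0.28 + 11.4·20·0.72 + 11.4·10·0.25 + 24.8·20·0.15 + 24.8·10·0.40 + 20·10·0.24] = 1245 + 986.843 = 2231.84.
Because errors are independent across components, Cov(Tᵢ,Tⱼ) = Cov(Xᵢ,Xⱼ); the off-diagonal part of the true-score variance is the same as above.
True-score variance = [11.4²·0.77 + 24.8²·0.74 + 20²·0.84 + 10²·0.86] + 986.843 = 977.199 + 986.843 = 1964.04.
Reliability = 1964.04 / 2231.84 = 0.8800.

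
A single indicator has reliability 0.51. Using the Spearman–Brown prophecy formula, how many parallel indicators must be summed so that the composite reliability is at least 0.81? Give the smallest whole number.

5

k ≥ ρ*(1−ρ₁)/(ρ₁(1−ρ*)) = 0.81·0.49 / (0.51·0.19) = 4.096.
Smallest integer k = 5.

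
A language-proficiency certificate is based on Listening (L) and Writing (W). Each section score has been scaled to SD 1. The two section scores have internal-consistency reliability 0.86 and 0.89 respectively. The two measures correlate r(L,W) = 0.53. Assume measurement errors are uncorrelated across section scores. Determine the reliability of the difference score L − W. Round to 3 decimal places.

Var(L−W) = 1 + 1 − 2·0.53 = 2 − 1.06 = 0.94.
Under uncorrelated errors the observed covariances equal the true-score covariances, so only the own-variance terms attenuate.
True-score variance = [0.86 + 0.89] − 1.06 = 1.75 − 1.06 = 0.69.
Reliability = 0.69 / 0.94 = 0.734.

0.734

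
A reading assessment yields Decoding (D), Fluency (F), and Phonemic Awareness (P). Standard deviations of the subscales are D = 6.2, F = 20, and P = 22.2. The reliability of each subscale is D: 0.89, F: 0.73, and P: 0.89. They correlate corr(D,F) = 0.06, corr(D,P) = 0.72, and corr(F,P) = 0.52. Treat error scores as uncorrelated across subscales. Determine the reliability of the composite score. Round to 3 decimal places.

Var(D+F+P) = 6.2² + 20² + 22.2² + 2·[6.2·20·0.06 + 6.2·22.2·0.72 + 20·22.2·0.52] = 931.28 + 674.842 = 1606.12.
Under uncorrelated errors the observed covariances equal the true-score covariances, so only the own-variance terms attenuate.
True-score variance = [6.2²·0.89 + 20²·0.73 + 22.2²·0.89] + 674.842 = 764.839 + 674.842 = 1439.68.
Reliability = 1439.68 / 1606.12 = 0.896.

0.896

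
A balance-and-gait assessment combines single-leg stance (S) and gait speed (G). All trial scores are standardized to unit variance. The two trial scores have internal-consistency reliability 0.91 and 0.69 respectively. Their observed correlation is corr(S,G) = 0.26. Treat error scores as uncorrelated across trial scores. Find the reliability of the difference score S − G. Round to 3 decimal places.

0.730

Var(S−G) = 1 + 1 − 2·0.26 = 2 − 0.52 = 1.48.
Because errors are independent across components, Cov(Tᵢ,Tⱼ) = Cov(Xᵢ,Xⱼ); the off-diagonal part of the true-score variance is the same as above.
True-score variance = [0.91 + 0.69] − 0.52 = 1.6 − 0.52 = 1.08.
Reliability = 1.08 / 1.48 = 0.730.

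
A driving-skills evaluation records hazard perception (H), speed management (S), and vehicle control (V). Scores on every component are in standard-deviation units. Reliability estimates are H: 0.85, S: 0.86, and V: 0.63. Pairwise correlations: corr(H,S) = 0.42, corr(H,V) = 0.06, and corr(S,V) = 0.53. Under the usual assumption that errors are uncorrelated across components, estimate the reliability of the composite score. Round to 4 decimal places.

Var(H+S+V) = 3 + 2·[0.42 + 0.06 + 0.53] = 3 + 2.02 = 5.02.
With uncorrelated errors the cross-covariances are all true-score covariance, so they carry over unchanged; only the diagonal terms shrink to ρᵢσᵢ².
True-score variance = [0.85 + 0.86 + 0.63] + 2.02 = 2.34 + 2.02 = 4.36.
Reliability = 4.36 / 5.02 = 0.8685.

0.8685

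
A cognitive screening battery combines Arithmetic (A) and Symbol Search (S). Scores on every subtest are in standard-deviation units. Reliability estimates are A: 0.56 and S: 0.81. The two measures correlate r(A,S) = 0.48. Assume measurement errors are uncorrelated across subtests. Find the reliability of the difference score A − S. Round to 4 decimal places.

0.3942

Var(A−S) = 1 + 1 − 2·0.48 = 2 − 0.96 = 1.04.
With uncorrelated errors the cross-covariances are all true-score covariance, so they carry over unchanged; only the diagonal terms shrink to ρᵢσᵢ².
True-score variance = [0.56 + 0.81] − 0.96 = 1.37 − 0.96 = 0.41.
Reliability = 0.41 / 1.04 = 0.3942.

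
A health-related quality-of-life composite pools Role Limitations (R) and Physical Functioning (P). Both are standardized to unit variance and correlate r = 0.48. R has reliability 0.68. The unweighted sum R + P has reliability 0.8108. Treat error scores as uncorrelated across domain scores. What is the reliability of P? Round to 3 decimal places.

0.760

Var(R+P) = 2 + 2·0.48 = 2.960.
True-score variance = ρ_R + ρ_P + 2·0.48, so 0.8108 = (0.68 + ρ_P + 0.96) / 2.960.
ρ_P = 0.8108·2.960 − 0.68 − 0.96 = 0.760.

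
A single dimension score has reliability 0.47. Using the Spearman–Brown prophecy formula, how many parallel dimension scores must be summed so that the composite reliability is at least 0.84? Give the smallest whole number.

6

k ≥ ρ*(1−ρ₁)/(ρ₁(1−ρ*)) = 0.84·0.53 / (0.47·0.16) = 5.920.
Smallest integer k = 6.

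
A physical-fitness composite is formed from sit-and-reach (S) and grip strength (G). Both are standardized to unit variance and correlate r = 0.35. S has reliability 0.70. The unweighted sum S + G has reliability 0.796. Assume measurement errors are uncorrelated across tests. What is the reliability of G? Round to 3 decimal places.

0.749

Var(S+G) = 2 + 2·0.35 = 2.700.
True-score variance = ρ_S + ρ_G + 2·0.35, so 0.796 = (0.70 + ρ_G + 0.70) / 2.700.
ρ_G = 0.796·2.700 − 0.70 − 0.70 = 0.749.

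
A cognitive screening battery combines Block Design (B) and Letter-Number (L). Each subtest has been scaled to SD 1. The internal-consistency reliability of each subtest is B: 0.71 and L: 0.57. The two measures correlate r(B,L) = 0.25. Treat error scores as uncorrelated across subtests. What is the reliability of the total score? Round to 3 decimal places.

0.712

Var(B+L) = 2 + 2·[0.25] = 2 + 0.5 = 2.5.
With uncorrelated errors the cross-covariances are all true-score covariance, so they carry over unchanged; only the diagonal terms shrink to ρᵢσᵢ².
True-score variance = [0.71 + 0.57] + 0.5 = 1.28 + 0.5 = 1.78.
Reliability = 1.78 / 2.5 = 0.712.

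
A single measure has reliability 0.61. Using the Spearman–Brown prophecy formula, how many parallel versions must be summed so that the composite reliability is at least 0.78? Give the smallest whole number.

3

k ≥ ρ*(1−ρ₁)/(ρ₁(1−ρ*)) = 0.78·0.39 / (0.61·0.22) = 2.267.
Smallest integer k = 3.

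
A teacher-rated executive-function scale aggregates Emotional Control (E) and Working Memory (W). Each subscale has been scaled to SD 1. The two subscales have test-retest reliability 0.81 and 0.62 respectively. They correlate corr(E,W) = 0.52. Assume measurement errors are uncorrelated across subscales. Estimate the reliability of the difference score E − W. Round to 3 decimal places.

0.406

Var(E−W) = 1 + 1 − 2·0.52 = 2 − 1.04 = 0.96.
Because errors are independent across components, Cov(Tᵢ,Tⱼ) = Cov(Xᵢ,Xⱼ); the off-diagonal part of the true-score variance is the same as above.
True-score variance = [0.81 + 0.62] − 1.04 = 1.43 − 1.04 = 0.39.
Reliability = 0.39 / 0.96 = 0.406.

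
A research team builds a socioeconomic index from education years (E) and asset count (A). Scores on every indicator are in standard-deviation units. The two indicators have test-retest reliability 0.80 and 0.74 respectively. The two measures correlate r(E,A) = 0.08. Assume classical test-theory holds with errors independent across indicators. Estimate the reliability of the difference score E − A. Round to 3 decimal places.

0.750

Var(E−A) = 1 + 1 − 2·0.08 = 2 − 0.16 = 1.84.
Because errors are independent across components, Cov(Tᵢ,Tⱼ) = Cov(Xᵢ,Xⱼ); the off-diagonal part of the true-score variance is the same as above.
True-score variance = [0.80 + 0.74] − 0.16 = 1.54 − 0.16 = 1.38.
Reliability = 1.38 / 1.84 = 0.750.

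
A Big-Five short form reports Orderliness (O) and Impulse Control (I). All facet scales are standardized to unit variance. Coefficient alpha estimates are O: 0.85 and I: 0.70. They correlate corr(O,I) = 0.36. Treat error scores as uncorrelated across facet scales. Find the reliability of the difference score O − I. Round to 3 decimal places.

0.648

Var(O−I) = 1 + 1 − 2·0.36 = 2 − 0.72 = 1.28.
Because errors are independent across components, Cov(Tᵢ,Tⱼ) = Cov(Xᵢ,Xⱼ); the off-diagonal part of the true-score variance is the same as above.
True-score variance = [0.85 + 0.70] − 0.72 = 1.55 − 0.72 = 0.83.
Reliability = 0.83 / 1.28 = 0.648.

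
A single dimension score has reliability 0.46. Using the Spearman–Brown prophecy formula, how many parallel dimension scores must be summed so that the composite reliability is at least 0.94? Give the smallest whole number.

19

k ≥ ρ*(1−ρ₁)/(ρ₁(1−ρ*)) = 0.94·0.54 / (0.46·0.06) = 18.391.
Smallest integer k = 19.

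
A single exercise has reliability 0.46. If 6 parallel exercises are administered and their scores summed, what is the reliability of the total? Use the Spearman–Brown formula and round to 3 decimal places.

ρ_k = kρ / (1 + (k−1)ρ) = 6·0.46 / (1 + 5·0.46) = 2.760 / 3.300 = 0.836.

0.836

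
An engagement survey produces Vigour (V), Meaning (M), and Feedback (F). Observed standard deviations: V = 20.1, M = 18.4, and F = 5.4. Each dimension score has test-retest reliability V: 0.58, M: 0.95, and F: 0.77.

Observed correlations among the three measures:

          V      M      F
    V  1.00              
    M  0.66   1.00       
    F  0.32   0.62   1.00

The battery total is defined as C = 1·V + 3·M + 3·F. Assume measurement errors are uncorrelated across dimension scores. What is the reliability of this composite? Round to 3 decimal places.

0.941

Var(C) = 20.1² + 3²·18.4² + 3²·5.4² + 2·[3·20.1·18.4·0.66 + 3·20.1·5.4·0.32 + 9·18.4·5.4·0.62] = 3713.49 + 2781.82 = 6495.31.
Because errors are independent across components, Cov(Tᵢ,Tⱼ) = Cov(Xᵢ,Xⱼ); the off-diagonal part of the true-score variance is the same as above.
True-score variance = [20.1²·0.58 + 3²·18.4²·0.95 + 3²·5.4²·0.77] + 2781.82 = 3331.09 + 2781.82 = 6112.91.
Reliability = 6112.91 / 6495.31 = 0.941.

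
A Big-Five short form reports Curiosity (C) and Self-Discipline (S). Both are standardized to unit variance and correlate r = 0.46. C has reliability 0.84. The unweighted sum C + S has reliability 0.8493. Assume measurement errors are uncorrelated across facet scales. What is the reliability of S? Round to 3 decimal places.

0.720

Var(C+S) = 2 + 2·0.46 = 2.920.
True-score variance = ρ_C + ρ_S + 2·0.46, so 0.8493 = (0.84 + ρ_S + 0.92) / 2.920.
ρ_S = 0.8493·2.920 − 0.84 − 0.92 = 0.720.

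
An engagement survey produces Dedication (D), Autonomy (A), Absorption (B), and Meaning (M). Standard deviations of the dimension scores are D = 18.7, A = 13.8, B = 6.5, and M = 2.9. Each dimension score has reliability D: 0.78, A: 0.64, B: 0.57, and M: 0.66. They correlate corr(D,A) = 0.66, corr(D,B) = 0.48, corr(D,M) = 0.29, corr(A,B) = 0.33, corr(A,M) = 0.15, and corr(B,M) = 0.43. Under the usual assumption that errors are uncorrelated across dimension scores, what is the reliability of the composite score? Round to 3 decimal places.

Var(D+A+B+M) = 18.7² + 13.8² + 6.5² + 2.9² + 2·[18.7·13.8·0.66 + 18.7·6.5·0.48 + 18.7·2.9·0.29 + 13.8·6.5·0.33 + 13.8·2.9·0.15 + 6.5·2.9·0.43] = 590.79 + 576.2 = 1166.99.
With uncorrelated errors the cross-covariances are all true-score covariance, so they carry over unchanged; only the diagonal terms shrink to ρᵢσᵢ².
True-score variance = [18.7²·0.78 + 13.8²·0.64 + 6.5²·0.57 + 2.9²·0.66] + 576.2 = 424.273 + 576.2 = 1000.47.
Reliability = 1000.47 / 1166.99 = 0.857.

0.857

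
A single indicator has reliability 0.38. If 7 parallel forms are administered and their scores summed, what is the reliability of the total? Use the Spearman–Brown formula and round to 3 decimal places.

ρ_k = kρ / (1 + (k−1)ρ) = 7·0.38 / (1 + 6·0.38) = 2.660 / 3.280 = 0.811.

0.811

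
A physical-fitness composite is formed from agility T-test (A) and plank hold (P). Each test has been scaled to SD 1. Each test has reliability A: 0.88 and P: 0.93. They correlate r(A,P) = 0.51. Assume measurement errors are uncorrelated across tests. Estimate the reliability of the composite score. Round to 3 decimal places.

Var(A+P) = 2 + 2·[0.51] = 2 + 1.02 = 3.02.
Under uncorrelated errors the observed covariances equal the true-score covariances, so only the own-variance terms attenuate.
True-score variance = [0.88 + 0.93] + 1.02 = 1.81 + 1.02 = 2.83.
Reliability = 2.83 / 3.02 = 0.937.

0.937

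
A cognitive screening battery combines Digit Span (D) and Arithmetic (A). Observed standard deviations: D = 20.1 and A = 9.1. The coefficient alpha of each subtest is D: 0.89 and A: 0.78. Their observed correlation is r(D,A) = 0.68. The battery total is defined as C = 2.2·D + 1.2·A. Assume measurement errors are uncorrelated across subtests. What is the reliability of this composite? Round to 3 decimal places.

Var(C) = 2.2²·20.1² + 1.2²·9.1² + 2·[2.64·20.1·9.1·0.68] = 2074.65 + 656.72 = 2731.37.
With uncorrelated errors the cross-covariances are all true-score covariance, so they carry over unchanged; only the diagonal terms shrink to ρᵢσᵢ².
True-score variance = [2.2²·20.1²·0.89 + 1.2²·9.1²·0.78] + 656.72 = 1833.33 + 656.72 = 2490.05.
Reliability = 2490.05 / 2731.37 = 0.912.

0.912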